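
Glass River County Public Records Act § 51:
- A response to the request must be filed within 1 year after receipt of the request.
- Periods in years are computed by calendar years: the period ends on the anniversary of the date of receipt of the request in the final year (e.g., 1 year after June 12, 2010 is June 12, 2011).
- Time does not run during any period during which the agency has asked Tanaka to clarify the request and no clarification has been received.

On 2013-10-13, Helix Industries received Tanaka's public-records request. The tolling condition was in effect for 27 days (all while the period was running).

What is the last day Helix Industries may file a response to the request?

November 9, 2014

1 year after 2013-10-13 is October 13, 2014.
Tolling adds 27 days: October 13, 2014 + 27 days = November 9, 2014.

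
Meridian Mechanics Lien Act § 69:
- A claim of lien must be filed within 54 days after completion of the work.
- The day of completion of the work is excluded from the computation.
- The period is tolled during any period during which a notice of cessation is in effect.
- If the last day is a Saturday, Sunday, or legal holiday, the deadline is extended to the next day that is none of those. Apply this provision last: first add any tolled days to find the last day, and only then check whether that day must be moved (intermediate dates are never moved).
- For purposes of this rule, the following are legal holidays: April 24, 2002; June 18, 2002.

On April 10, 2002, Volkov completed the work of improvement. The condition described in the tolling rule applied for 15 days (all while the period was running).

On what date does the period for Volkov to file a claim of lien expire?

54 days after April 10, 2002 is June 3, 2002.
Tolling adds 15 days: June 3, 2002 + 15 days = June 18, 2002.
June 18, 2002 is a listed holiday. The next qualifying day is June 19, 2002.

June 19, 2002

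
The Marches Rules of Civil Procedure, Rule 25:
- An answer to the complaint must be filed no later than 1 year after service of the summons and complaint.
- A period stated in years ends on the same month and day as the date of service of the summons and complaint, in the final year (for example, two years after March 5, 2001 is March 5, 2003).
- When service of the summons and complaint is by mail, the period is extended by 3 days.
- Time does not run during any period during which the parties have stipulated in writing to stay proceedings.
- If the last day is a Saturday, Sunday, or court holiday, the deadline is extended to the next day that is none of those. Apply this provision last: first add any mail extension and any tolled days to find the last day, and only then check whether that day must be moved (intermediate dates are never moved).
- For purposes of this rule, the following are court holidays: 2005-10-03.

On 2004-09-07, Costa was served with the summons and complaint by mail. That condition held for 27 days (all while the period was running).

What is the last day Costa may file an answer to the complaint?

1 year after 2004-09-07 is September 7, 2005.
Service was by mail, adding 3 days: September 7, 2005 + 3 days = September 10, 2005.
Tolling adds 27 days: September 10, 2005 + 27 days = October 7, 2005.
October 7, 2005 is a Friday and not a court holiday, so no extension applies.

October 7, 2005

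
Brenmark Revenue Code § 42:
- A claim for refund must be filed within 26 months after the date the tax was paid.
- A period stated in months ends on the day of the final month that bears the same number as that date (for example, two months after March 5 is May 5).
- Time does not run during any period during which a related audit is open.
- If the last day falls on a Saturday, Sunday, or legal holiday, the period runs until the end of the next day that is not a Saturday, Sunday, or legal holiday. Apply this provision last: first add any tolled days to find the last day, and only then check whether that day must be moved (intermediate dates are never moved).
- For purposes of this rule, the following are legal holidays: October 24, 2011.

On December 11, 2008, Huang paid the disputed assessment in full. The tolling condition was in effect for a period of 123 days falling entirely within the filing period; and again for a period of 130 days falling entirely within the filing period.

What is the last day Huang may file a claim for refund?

October 25, 2011

26 months after December 11, 2008 is February 11, 2011.
Tolling adds 123 days: February 11, 2011 + 123 days = June 14, 2011.
Tolling adds 130 days: June 14, 2011 + 130 days = October 22, 2011.
October 22, 2011 is Saturday; October 23, 2011 is Sunday; October 24, 2011 is a listed holiday. The next qualifying day is October 25, 2011.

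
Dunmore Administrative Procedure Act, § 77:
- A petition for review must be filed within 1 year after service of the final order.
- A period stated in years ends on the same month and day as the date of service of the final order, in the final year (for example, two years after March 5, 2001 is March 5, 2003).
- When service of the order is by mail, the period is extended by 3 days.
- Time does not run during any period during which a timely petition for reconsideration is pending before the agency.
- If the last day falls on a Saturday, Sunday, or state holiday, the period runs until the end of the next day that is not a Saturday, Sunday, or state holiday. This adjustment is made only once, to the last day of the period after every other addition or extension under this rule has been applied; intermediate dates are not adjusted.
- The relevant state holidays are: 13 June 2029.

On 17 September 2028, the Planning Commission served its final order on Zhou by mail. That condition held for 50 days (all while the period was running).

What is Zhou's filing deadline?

1 year after 17 September 2028 is September 17, 2029.
Service was by mail, adding 3 days: September 17, 2029 + 3 days = September 20, 2029.
Tolling adds 50 days: September 20, 2029 + 50 days = November 9, 2029.
November 9, 2029 is a Friday and not a state holiday, so no extension applies.

November 9, 2029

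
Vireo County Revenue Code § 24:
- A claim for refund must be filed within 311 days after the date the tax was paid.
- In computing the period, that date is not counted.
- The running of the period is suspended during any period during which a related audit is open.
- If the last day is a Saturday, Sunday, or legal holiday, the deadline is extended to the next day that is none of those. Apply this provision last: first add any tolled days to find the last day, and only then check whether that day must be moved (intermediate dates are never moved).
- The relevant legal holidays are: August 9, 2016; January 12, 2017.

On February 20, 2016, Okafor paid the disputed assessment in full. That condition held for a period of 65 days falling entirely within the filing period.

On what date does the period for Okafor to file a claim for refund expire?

311 days after February 20, 2016 is December 27, 2016.
Tolling adds 65 days: December 27, 2016 + 65 days = March 2, 2017.
March 2, 2017 is a Thursday and not a legal holiday, so no extension applies.

March 2, 2017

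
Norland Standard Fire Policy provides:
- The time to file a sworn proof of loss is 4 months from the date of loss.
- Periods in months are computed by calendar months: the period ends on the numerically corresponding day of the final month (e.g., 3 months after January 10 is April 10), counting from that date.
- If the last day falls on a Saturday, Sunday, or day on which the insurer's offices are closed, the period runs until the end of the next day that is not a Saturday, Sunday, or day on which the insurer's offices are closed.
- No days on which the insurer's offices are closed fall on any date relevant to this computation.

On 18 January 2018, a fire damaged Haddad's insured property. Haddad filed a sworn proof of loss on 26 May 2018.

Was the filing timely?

No

4 months after 18 January 2018 is May 18, 2018.
May 18, 2018 is a Friday and not a day on which the insurer's offices are closed, so no extension applies.
The deadline is May 18, 2018; the filing on May 26, 2018 is after that date.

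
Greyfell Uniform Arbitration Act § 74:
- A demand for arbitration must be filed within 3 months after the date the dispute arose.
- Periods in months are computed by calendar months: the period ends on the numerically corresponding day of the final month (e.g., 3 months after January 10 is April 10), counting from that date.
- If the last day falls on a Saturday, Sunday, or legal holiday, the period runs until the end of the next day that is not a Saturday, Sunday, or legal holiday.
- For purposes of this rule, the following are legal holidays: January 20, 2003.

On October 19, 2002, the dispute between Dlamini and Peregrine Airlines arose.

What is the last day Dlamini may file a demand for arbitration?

January 21, 2003

3 months after October 19, 2002 is January 19, 2003.
January 19, 2003 is Sunday; January 20, 2003 is a listed holiday. The next qualifying day is January 21, 2003.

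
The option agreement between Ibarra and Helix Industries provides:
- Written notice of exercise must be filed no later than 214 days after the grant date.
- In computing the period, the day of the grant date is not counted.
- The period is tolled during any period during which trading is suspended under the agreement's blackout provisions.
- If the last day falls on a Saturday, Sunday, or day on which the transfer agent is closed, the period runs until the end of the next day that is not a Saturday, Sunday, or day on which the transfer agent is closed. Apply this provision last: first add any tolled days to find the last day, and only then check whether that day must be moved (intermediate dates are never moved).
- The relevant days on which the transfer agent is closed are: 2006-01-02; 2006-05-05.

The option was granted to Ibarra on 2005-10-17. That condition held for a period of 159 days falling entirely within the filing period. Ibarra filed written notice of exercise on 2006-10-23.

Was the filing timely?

214 days after 2005-10-17 is May 19, 2006.
Tolling adds 159 days: May 19, 2006 + 159 days = October 25, 2006.
October 25, 2006 is a Wednesday and not a day on which the transfer agent is closed, so no extension applies.
The deadline is October 25, 2006; the filing on October 23, 2006 is on or before that date.

Yes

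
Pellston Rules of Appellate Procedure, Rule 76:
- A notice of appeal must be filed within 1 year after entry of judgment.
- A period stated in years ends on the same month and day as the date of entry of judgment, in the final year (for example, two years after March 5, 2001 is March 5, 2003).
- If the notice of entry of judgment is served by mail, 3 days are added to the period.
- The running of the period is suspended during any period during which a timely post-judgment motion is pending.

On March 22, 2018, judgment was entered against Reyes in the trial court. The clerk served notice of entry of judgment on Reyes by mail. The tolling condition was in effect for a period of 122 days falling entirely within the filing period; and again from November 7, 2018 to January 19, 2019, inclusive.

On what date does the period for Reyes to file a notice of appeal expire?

October 7, 2019

1 year after March 22, 2018 is March 22, 2019.
Service was by mail, adding 3 days: March 22, 2019 + 3 days = March 25, 2019.
Tolling adds 122 days: March 25, 2019 + 122 days = July 25, 2019.
From November 7, 2018 through January 19, 2019 inclusive is 74 days; tolling adds 74 days: July 25, 2019 + 74 days = October 7, 2019.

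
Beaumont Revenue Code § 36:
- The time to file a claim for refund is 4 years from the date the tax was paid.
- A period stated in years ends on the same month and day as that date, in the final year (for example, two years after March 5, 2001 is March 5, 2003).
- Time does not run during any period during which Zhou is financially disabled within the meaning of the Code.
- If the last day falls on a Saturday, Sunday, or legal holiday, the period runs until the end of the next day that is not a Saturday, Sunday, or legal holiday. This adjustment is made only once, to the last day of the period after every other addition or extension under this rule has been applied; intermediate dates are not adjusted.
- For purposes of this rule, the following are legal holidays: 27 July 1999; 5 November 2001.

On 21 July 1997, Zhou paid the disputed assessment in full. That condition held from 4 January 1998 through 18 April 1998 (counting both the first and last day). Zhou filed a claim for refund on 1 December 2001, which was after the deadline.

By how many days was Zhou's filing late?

4 years after 21 July 1997 is July 21, 2001.
From January 4, 1998 through April 18, 1998 inclusive is 105 days; tolling adds 105 days: July 21, 2001 + 105 days = November 3, 2001.
November 3, 2001 is Saturday; November 4, 2001 is Sunday; November 5, 2001 is a listed holiday. The next qualifying day is November 6, 2001.
The deadline is November 6, 2001; from November 6, 2001 to December 1, 2001 is 25 days.

25 days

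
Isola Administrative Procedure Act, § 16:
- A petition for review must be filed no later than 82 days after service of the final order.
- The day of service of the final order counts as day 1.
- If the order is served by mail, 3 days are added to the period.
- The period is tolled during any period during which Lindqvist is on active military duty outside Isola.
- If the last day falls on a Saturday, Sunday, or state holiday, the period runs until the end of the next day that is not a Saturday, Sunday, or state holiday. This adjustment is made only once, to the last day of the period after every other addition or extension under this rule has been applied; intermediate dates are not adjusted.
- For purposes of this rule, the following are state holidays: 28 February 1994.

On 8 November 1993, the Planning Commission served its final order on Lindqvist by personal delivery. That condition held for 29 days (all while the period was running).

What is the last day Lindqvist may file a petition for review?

March 1, 1994

Counting 8 November 1993 as day 1, day 82 is January 28, 1994.
Service was not by mail, so no mail extension applies.
Tolling adds 29 days: January 28, 1994 + 29 days = February 26, 1994.
February 26, 1994 is Saturday; February 27, 1994 is Sunday; February 28, 1994 is a listed holiday. The next qualifying day is March 1, 1994.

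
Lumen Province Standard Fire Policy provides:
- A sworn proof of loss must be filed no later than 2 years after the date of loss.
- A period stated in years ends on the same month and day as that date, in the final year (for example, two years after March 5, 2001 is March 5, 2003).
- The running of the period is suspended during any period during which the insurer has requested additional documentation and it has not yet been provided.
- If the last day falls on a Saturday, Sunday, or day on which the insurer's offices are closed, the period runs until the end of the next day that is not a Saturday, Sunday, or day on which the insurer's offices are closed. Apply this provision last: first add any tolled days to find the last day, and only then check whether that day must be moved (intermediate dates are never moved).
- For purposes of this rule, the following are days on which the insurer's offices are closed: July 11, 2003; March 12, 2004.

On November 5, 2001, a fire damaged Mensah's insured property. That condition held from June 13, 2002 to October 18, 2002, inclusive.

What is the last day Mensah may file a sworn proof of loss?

March 15, 2004

2 years after November 5, 2001 is November 5, 2003.
From June 13, 2002 through October 18, 2002 inclusive is 128 days; tolling adds 128 days: November 5, 2003 + 128 days = March 12, 2004.
March 12, 2004 is a listed holiday; March 13, 2004 is Saturday; March 14, 2004 is Sunday. The next qualifying day is March 15, 2004.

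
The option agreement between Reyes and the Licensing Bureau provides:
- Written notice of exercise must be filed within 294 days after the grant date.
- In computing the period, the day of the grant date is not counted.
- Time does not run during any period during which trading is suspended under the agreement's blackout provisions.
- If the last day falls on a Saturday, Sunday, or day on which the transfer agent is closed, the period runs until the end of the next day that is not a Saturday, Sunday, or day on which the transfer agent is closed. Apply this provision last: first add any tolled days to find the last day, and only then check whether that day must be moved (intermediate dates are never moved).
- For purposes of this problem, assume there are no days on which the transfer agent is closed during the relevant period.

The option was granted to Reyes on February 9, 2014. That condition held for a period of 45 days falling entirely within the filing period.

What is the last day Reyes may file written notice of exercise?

January 14, 2015

294 days after February 9, 2014 is November 30, 2014.
Tolling adds 45 days: November 30, 2014 + 45 days = January 14, 2015.
January 14, 2015 is a Wednesday and not a day on which the transfer agent is closed, so no extension applies.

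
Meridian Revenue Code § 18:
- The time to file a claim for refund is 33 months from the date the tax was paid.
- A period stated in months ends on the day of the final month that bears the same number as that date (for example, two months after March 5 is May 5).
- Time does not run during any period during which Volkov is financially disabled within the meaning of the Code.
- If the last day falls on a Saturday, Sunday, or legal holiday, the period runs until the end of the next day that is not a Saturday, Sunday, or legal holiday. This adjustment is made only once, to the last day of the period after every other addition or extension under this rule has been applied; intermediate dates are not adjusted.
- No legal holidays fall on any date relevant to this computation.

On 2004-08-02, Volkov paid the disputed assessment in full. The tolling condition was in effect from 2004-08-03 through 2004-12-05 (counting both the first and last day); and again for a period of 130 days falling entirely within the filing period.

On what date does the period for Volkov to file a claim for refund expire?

33 months after 2004-08-02 is May 2, 2007.
From August 3, 2004 through December 5, 2004 inclusive is 125 days; tolling adds 125 days: May 2, 2007 + 125 days = September 4, 2007.
Tolling adds 130 days: September 4, 2007 + 130 days = January 12, 2008.
January 12, 2008 is Saturday; January 13, 2008 is Sunday. The next qualifying day is January 14, 2008.

January 14, 2008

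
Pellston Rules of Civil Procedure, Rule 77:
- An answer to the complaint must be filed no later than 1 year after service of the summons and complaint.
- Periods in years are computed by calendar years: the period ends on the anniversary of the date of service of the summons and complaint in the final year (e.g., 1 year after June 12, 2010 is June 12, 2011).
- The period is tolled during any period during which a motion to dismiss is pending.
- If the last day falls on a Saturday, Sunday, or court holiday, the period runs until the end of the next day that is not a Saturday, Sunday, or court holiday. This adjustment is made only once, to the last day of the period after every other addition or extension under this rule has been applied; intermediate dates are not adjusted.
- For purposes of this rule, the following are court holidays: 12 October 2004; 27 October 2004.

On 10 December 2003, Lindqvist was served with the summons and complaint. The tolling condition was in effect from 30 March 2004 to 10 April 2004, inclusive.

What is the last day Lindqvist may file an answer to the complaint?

December 22, 2004

1 year after 10 December 2003 is December 10, 2004.
From March 30, 2004 through April 10, 2004 inclusive is 12 days; tolling adds 12 days: December 10, 2004 + 12 days = December 22, 2004.
December 22, 2004 is a Wednesday and not a court holiday, so no extension applies.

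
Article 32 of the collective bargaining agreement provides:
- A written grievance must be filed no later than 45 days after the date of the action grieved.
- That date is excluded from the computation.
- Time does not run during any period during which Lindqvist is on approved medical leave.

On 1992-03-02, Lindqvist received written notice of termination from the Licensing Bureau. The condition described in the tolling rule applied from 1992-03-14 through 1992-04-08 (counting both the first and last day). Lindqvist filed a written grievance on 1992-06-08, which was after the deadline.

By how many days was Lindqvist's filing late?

45 days after 1992-03-02 is April 16, 1992.
From March 14, 1992 through April 8, 1992 inclusive is 26 days; tolling adds 26 days: April 16, 1992 + 26 days = May 12, 1992.
The deadline is May 12, 1992; from May 12, 1992 to June 8, 1992 is 27 days.

27 days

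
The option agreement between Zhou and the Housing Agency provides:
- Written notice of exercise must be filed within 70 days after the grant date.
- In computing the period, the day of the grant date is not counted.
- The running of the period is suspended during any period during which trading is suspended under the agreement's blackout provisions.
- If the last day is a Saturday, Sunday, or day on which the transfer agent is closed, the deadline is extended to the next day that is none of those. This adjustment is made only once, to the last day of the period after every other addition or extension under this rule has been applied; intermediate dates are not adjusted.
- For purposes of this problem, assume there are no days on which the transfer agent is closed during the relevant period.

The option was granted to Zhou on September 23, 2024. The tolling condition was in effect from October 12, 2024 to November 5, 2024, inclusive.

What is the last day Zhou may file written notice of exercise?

December 27, 2024

70 days after September 23, 2024 is December 2, 2024.
From October 12, 2024 through November 5, 2024 inclusive is 25 days; tolling adds 25 days: December 2, 2024 + 25 days = December 27, 2024.
December 27, 2024 is a Friday and not a day on which the transfer agent is closed, so no extension applies.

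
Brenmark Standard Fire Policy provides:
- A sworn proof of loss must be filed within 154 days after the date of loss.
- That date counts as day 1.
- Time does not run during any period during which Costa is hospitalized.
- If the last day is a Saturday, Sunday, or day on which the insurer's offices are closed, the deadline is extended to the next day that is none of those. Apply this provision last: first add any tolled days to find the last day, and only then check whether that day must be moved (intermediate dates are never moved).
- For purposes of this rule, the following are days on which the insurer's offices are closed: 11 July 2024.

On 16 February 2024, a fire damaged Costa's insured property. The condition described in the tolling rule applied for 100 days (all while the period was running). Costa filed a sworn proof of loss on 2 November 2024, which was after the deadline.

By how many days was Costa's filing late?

Counting 16 February 2024 as day 1, day 154 is July 18, 2024.
Tolling adds 100 days: July 18, 2024 + 100 days = October 26, 2024.
October 26, 2024 is Saturday; October 27, 2024 is Sunday. The next qualifying day is October 28, 2024.
The deadline is October 28, 2024; from October 28, 2024 to November 2, 2024 is 5 days.

5 days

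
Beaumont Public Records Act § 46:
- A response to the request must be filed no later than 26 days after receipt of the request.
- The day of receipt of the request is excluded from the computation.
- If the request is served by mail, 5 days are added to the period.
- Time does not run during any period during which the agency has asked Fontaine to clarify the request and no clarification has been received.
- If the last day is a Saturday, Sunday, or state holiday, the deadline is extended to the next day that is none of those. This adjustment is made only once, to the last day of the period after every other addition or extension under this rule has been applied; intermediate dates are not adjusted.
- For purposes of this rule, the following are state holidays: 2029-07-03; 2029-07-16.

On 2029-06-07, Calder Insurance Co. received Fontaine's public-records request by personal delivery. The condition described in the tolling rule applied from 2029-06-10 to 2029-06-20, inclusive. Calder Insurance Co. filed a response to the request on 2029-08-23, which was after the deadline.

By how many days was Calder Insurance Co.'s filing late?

26 days after 2029-06-07 is July 3, 2029.
Service was not by mail, so no mail extension applies.
From June 10, 2029 through June 20, 2029 inclusive is 11 days; tolling adds 11 days: July 3, 2029 + 11 days = July 14, 2029.
July 14, 2029 is Saturday; July 15, 2029 is Sunday; July 16, 2029 is a listed holiday. The next qualifying day is July 17, 2029.
The deadline is July 17, 2029; from July 17, 2029 to August 23, 2029 is 37 days.

37 days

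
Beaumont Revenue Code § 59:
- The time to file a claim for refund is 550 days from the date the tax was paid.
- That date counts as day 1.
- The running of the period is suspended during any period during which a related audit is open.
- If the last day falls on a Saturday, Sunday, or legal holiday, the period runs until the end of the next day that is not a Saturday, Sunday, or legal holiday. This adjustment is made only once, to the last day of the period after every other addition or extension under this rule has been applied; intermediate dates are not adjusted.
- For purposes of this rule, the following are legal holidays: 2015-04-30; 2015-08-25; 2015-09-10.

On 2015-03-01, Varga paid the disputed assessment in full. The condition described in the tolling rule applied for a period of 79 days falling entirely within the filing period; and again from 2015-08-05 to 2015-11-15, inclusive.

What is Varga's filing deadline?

Counting 2015-03-01 as day 1, day 550 is August 31, 2016.
Tolling adds 79 days: August 31, 2016 + 79 days = November 18, 2016.
From August 5, 2015 through November 15, 2015 inclusive is 103 days; tolling adds 103 days: November 18, 2016 + 103 days = March 1, 2017.
March 1, 2017 is a Wednesday and not a legal holiday, so no extension applies.

March 1, 2017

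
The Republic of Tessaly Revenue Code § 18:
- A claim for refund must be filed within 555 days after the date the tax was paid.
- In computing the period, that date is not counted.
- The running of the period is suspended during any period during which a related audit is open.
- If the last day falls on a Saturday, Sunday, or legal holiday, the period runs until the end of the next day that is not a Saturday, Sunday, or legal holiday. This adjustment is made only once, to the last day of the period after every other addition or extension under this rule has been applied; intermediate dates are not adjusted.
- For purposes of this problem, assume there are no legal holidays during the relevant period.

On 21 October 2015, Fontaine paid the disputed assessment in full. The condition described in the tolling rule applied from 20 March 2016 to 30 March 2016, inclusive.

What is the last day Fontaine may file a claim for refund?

555 days after 21 October 2015 is April 28, 2017.
From March 20, 2016 through March 30, 2016 inclusive is 11 days; tolling adds 11 days: April 28, 2017 + 11 days = May 9, 2017.
May 9, 2017 is a Tuesday and not a legal holiday, so no extension applies.

May 9, 2017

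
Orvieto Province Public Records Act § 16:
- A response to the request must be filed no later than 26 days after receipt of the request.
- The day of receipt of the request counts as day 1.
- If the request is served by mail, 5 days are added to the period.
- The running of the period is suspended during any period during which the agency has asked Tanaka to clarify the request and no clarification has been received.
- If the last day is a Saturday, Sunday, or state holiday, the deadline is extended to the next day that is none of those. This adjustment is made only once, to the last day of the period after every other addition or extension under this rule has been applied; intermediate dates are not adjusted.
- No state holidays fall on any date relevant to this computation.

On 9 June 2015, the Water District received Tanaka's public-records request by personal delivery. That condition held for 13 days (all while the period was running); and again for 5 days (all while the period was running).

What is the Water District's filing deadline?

July 22, 2015

Counting 9 June 2015 as day 1, day 26 is July 4, 2015.
Service was not by mail, so no mail extension applies.
Tolling adds 13 days: July 4, 2015 + 13 days = July 17, 2015.
Tolling adds 5 days: July 17, 2015 + 5 days = July 22, 2015.
July 22, 2015 is a Wednesday and not a state holiday, so no extension applies.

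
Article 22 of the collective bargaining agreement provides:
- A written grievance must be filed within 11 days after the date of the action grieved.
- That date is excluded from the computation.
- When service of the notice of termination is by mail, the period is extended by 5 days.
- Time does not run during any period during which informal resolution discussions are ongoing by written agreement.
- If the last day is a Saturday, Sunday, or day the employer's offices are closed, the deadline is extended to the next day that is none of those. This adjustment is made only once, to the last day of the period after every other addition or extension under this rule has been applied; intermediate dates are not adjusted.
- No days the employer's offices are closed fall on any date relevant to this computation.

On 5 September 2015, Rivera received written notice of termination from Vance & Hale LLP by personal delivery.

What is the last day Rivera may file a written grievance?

September 16, 2015

11 days after 5 September 2015 is September 16, 2015.
Service was not by mail, so no mail extension applies.
September 16, 2015 is a Wednesday and not a day the employer's offices are closed, so no extension applies.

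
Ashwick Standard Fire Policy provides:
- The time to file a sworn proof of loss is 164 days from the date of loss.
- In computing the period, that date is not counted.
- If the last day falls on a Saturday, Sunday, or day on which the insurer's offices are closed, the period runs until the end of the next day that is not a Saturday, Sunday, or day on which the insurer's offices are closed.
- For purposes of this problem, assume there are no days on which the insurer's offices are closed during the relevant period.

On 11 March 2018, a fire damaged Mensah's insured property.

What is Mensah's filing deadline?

164 days after 11 March 2018 is August 22, 2018.
August 22, 2018 is a Wednesday and not a day on which the insurer's offices are closed, so no extension applies.

August 22, 2018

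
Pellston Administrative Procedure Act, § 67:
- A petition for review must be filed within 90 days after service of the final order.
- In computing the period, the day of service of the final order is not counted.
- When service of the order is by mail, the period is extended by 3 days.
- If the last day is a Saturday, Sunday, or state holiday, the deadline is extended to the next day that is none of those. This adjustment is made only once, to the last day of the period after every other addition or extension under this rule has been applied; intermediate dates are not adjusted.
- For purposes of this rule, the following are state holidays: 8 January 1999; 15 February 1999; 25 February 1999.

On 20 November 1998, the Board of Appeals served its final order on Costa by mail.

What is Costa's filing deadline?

90 days after 20 November 1998 is February 18, 1999.
Service was by mail, adding 3 days: February 18, 1999 + 3 days = February 21, 1999.
February 21, 1999 is Sunday. The next qualifying day is February 22, 1999.

February 22, 1999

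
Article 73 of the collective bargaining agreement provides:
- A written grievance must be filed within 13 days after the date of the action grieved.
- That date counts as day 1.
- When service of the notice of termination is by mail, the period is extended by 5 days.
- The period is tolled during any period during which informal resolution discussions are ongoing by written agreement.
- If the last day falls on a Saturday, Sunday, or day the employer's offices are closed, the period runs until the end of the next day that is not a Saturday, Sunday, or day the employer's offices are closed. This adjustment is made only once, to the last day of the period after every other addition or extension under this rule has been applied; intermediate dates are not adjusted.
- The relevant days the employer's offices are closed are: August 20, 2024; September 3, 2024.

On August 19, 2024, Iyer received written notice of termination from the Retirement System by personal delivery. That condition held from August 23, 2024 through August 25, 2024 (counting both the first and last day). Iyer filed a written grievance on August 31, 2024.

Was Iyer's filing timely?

Yes

Counting August 19, 2024 as day 1, day 13 is August 31, 2024.
Service was not by mail, so no mail extension applies.
From August 23, 2024 through August 25, 2024 inclusive is 3 days; tolling adds 3 days: August 31, 2024 + 3 days = September 3, 2024.
September 3, 2024 is a listed holiday. The next qualifying day is September 4, 2024.
The deadline is September 4, 2024; the filing on August 31, 2024 is on or before that date.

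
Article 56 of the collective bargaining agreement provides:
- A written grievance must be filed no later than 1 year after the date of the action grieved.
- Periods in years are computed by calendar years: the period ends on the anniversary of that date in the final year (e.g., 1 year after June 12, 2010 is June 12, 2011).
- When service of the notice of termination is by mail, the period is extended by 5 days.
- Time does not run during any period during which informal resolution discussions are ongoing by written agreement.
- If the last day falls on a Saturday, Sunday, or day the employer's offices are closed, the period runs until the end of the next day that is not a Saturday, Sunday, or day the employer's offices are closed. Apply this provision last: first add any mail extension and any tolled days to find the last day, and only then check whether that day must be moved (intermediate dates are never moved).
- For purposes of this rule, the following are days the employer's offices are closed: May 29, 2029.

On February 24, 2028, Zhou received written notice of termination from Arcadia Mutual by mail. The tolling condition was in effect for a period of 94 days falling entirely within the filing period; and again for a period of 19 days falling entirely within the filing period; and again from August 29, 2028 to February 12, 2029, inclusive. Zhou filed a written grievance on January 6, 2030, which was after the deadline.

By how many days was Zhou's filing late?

1 year after February 24, 2028 is February 24, 2029.
Service was by mail, adding 5 days: February 24, 2029 + 5 days = March 1, 2029.
Tolling adds 94 days: March 1, 2029 + 94 days = June 3, 2029.
Tolling adds 19 days: June 3, 2029 + 19 days = June 22, 2029.
From August 29, 2028 through February 12, 2029 inclusive is 168 days; tolling adds 168 days: June 22, 2029 + 168 days = December 7, 2029.
December 7, 2029 is a Friday and not a day the employer's offices are closed, so no extension applies.
The deadline is December 7, 2029; from December 7, 2029 to January 6, 2030 is 30 days.

30 days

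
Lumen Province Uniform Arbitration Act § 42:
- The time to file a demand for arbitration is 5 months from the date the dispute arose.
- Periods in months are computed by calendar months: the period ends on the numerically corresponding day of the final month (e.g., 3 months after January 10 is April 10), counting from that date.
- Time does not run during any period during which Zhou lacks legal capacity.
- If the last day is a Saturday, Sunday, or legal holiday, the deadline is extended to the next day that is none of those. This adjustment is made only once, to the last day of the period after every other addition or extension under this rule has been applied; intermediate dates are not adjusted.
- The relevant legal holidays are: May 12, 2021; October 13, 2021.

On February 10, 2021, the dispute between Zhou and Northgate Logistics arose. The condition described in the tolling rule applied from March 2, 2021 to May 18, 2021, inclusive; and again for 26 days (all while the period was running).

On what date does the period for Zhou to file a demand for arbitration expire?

5 months after February 10, 2021 is July 10, 2021.
From March 2, 2021 through May 18, 2021 inclusive is 78 days; tolling adds 78 days: July 10, 2021 + 78 days = September 26, 2021.
Tolling adds 26 days: September 26, 2021 + 26 days = October 22, 2021.
October 22, 2021 is a Friday and not a legal holiday, so no extension applies.

October 22, 2021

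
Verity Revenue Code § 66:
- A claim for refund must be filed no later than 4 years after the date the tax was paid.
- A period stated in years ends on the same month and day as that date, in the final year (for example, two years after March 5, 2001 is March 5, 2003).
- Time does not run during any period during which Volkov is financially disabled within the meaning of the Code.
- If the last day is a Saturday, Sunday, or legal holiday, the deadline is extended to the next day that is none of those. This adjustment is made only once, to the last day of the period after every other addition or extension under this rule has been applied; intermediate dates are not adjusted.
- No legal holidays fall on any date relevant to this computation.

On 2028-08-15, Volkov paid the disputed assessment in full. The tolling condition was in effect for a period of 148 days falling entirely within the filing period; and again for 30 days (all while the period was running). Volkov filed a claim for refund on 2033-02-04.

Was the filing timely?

4 years after 2028-08-15 is August 15, 2032.
Tolling adds 148 days: August 15, 2032 + 148 days = January 10, 2033.
Tolling adds 30 days: January 10, 2033 + 30 days = February 9, 2033.
February 9, 2033 is a Wednesday and not a legal holiday, so no extension applies.
The deadline is February 9, 2033; the filing on February 4, 2033 is on or before that date.

Yes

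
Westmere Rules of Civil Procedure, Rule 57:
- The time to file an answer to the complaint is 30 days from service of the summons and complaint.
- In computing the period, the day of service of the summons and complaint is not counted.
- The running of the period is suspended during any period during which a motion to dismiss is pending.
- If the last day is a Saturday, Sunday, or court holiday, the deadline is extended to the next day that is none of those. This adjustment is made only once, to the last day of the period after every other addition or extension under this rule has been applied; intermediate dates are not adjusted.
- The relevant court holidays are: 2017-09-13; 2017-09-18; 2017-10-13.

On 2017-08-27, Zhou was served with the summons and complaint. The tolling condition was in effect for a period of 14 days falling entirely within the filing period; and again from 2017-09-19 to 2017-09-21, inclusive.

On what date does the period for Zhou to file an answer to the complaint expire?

30 days after 2017-08-27 is September 26, 2017.
Tolling adds 14 days: September 26, 2017 + 14 days = October 10, 2017.
From September 19, 2017 through September 21, 2017 inclusive is 3 days; tolling adds 3 days: October 10, 2017 + 3 days = October 13, 2017.
October 13, 2017 is a listed holiday; October 14, 2017 is Saturday; October 15, 2017 is Sunday. The next qualifying day is October 16, 2017.

October 16, 2017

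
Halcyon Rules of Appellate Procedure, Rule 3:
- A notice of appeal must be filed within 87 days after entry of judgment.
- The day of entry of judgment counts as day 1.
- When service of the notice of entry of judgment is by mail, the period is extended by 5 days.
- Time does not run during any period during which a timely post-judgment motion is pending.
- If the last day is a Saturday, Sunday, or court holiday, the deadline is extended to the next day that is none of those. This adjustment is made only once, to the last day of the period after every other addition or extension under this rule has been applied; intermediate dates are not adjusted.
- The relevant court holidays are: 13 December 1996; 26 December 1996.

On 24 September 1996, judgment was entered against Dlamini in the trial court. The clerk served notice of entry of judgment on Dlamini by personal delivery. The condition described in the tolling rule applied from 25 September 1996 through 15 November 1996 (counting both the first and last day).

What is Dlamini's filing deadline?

Counting 24 September 1996 as day 1, day 87 is December 19, 1996.
Service was not by mail, so no mail extension applies.
From September 25, 1996 through November 15, 1996 inclusive is 52 days; tolling adds 52 days: December 19, 1996 + 52 days = February 9, 1997.
February 9, 1997 is Sunday. The next qualifying day is February 10, 1997.

February 10, 1997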